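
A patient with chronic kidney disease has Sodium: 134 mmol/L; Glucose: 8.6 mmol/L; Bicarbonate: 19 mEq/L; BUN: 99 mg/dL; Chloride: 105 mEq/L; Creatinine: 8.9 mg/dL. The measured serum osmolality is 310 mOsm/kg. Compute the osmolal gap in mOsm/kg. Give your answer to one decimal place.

-2.0 mOsm/kg

Calculated osmolality = 2·Na + glucose + BUN/2.8
= 2·134 + 8.6 + 99/2.8
= 268 + 8.60 + 35.36
= 311.96 mOsm/kg ≈ 312.0 mOsm/kg
Osmolar gap = measured − calculated = 310 − 312.0 = -2.0 mOsm/kg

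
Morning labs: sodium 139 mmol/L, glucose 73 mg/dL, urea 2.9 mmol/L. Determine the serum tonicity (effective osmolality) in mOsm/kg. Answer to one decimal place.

Effective osmolality excludes urea (freely permeant across cell membranes):
2·Na + glucose/18
= 2·139 + 73/18
= 278 + 4.06
= 282.06 mOsm/kg

282.1 mOsm/kg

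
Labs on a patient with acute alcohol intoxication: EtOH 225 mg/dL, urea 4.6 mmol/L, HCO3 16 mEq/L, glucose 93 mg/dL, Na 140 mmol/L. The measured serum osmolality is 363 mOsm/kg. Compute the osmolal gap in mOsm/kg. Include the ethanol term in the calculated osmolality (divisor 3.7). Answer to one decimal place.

Calculated osmolality = 2·Na + glucose/18 + urea + ethanol/3.7
= 2·140 + 93/18 + 4.6 + 225/3.7
= 280 + 5.17 + 4.60 + 60.81
= 350.58 mOsm/kg ≈ 350.6 mOsm/kg
Osmolar gap = measured − calculated = 363 − 350.6 = 12.4 mOsm/kg

12.4 mOsm/kg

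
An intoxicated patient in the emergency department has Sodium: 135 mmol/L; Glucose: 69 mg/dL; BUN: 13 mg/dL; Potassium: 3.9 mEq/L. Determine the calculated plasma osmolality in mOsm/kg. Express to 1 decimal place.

278.5 mOsm/kg

Calculated osmolality = 2·Na + glucose/18 + BUN/2.8
= 2·135 + 69/18 + 13/2.8
= 270 + 3.83 + 4.64
= 278.47 mOsm/kg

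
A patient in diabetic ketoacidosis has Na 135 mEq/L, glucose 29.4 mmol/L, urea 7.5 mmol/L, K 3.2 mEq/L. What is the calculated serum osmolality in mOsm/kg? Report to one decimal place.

Calculated osmolality = 2·Na + glucose + urea
= 2·135 + 29.4 + 7.5
= 270 + 29.40 + 7.50
= 306.9 mOsm/kg

306.9 mOsm/kg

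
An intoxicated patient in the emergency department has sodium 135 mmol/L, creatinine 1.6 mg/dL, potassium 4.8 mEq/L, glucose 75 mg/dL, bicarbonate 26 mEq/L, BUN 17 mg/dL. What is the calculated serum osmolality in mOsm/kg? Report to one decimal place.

Calculated osmolality = 2·Na + glucose/18 + BUN/2.8
= 2·135 + 75/18 + 17/2.8
= 270 + 4.17 + 6.07
= 280.24 mOsm/kg

280.2 mOsm/kg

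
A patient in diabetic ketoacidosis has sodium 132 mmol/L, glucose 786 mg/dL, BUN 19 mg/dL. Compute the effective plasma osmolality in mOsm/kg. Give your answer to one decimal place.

Effective osmolality excludes urea (freely permeant across cell membranes):
2·Na + glucose/18
= 2·132 + 786/18
= 264 + 43.67
= 307.67 mOsm/kg

307.7 mOsm/kg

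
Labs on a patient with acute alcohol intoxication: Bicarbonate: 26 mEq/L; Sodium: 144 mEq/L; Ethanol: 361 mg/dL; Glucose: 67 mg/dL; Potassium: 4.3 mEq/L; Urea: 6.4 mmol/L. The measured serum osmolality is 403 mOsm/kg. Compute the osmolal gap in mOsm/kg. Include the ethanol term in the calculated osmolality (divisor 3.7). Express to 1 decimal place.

Calculated osmolality = 2·Na + glucose/18 + urea + ethanol/3.7
= 2·144 + 67/18 + 6.4 + 361/3.7
= 288 + 3.72 + 6.40 + 97.57
= 395.69 mOsm/kg ≈ 395.7 mOsm/kg
Osmolar gap = measured − calculated = 403 − 395.7 = 7.3 mOsm/kg

7.3 mOsm/kg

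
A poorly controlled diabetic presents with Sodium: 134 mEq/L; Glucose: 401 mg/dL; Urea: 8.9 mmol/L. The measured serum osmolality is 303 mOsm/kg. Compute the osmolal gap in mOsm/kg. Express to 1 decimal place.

Calculated osmolality = 2·Na + glucose/18 + urea
= 2·134 + 401/18 + 8.9
= 268 + 22.28 + 8.90
= 299.18 mOsm/kg ≈ 299.2 mOsm/kg
Osmolar gap = measured − calculated = 303 − 299.2 = 3.8 mOsm/kg

3.8 mOsm/kg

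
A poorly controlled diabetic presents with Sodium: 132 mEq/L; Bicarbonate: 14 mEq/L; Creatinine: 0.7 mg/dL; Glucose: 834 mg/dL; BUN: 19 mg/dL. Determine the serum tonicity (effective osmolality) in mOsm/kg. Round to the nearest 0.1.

Effective osmolality excludes urea (freely permeant across cell membranes):
2·Na + glucose/18
= 2·132 + 834/18
= 264 + 46.33
= 310.33 mOsm/kg

310.3 mOsm/kg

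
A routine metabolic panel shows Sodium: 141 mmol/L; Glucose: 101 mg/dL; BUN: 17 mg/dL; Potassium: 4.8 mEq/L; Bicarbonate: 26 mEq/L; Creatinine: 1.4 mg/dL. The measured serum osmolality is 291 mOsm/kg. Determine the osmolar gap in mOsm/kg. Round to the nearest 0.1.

-2.7 mOsm/kg

Calculated osmolality = 2·Na + glucose/18 + BUN/2.8
= 2·141 + 101/18 + 17/2.8
= 282 + 5.61 + 6.07
= 293.68 mOsm/kg ≈ 293.7 mOsm/kg
Osmolar gap = measured − calculated = 291 − 293.7 = -2.7 mOsm/kg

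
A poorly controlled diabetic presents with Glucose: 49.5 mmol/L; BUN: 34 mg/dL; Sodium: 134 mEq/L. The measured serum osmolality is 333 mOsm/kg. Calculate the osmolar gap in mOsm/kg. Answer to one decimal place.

Calculated osmolality = 2·Na + glucose + BUN/2.8
= 2·134 + 49.5 + 34/2.8
= 268 + 49.50 + 12.14
= 329.64 mOsm/kg ≈ 329.6 mOsm/kg
Osmolar gap = measured − calculated = 333 − 329.6 = 3.4 mOsm/kg

3.4 mOsm/kg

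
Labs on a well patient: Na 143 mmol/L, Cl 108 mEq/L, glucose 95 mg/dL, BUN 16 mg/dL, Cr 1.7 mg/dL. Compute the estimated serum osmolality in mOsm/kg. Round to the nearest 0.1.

297.0 mOsm/kg

Calculated osmolality = 2·Na + glucose/18 + BUN/2.8
= 2·143 + 95/18 + 16/2.8
= 286 + 5.28 + 5.71
= 296.99 mOsm/kg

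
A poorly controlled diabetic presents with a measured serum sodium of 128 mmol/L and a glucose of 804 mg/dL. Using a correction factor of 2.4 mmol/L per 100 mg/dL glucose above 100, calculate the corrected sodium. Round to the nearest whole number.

Corrected Na = measured Na + 2.4 · (glucose − 100)/100
= 128 + 2.4 · (804 − 100)/100
= 128 + 16.9
= 144.9 mmol/L

145 mmol/L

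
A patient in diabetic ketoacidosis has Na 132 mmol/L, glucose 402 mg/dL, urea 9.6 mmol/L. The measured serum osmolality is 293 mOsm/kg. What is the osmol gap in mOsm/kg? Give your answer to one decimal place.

-2.9 mOsm/kg

Calculated osmolality = 2·Na + glucose/18 + urea
= 2·132 + 402/18 + 9.6
= 264 + 22.33 + 9.60
= 295.93 mOsm/kg ≈ 295.9 mOsm/kg
Osmolar gap = measured − calculated = 293 − 295.9 = -2.9 mOsm/kg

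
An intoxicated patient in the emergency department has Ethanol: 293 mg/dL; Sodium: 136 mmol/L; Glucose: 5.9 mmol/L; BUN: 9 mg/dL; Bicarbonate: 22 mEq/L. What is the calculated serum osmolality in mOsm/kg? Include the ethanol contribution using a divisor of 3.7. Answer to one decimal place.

360.3 mOsm/kg

Calculated osmolality = 2·Na + glucose + BUN/2.8 + ethanol/3.7
= 2·136 + 5.9 + 9/2.8 + 293/3.7
= 272 + 5.90 + 3.21 + 79.19
= 360.3 mOsm/kg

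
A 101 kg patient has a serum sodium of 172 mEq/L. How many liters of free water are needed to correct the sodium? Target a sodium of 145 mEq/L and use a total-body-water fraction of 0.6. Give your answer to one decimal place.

TBW = 0.6 · 101 = 60.6 L
Free water deficit = TBW · (Na/145 − 1)
= 60.6 · (172/145 − 1)
= 60.6 · 0.1862
= 11.28 L

11.3 L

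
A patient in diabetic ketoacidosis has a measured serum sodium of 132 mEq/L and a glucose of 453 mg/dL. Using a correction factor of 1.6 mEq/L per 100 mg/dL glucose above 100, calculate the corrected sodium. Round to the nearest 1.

Corrected Na = measured Na + 1.6 · (glucose − 100)/100
= 132 + 1.6 · (453 − 100)/100
= 132 + 5.6
= 137.6 mEq/L

138 mEq/L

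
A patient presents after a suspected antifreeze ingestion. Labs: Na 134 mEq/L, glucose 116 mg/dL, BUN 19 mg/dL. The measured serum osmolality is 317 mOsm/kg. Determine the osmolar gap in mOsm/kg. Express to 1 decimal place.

35.8 mOsm/kg

Calculated osmolality = 2·Na + glucose/18 + BUN/2.8
= 2·134 + 116/18 + 19/2.8
= 268 + 6.44 + 6.79
= 281.23 mOsm/kg ≈ 281.2 mOsm/kg
Osmolar gap = measured − calculated = 317 − 281.2 = 35.8 mOsm/kg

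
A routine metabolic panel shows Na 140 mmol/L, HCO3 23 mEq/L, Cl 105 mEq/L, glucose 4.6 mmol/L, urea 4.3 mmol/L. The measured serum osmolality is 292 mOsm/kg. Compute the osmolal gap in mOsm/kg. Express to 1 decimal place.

Calculated osmolality = 2·Na + glucose + urea
= 2·140 + 4.6 + 4.3
= 280 + 4.60 + 4.30
= 288.9 mOsm/kg ≈ 288.9 mOsm/kg
Osmolar gap = measured − calculated = 292 − 288.9 = 3.1 mOsm/kg

3.1 mOsm/kg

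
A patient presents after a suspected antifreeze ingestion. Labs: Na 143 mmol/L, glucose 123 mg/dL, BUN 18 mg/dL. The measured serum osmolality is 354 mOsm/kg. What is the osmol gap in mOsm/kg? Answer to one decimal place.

54.7 mOsm/kg

Calculated osmolality = 2·Na + glucose/18 + BUN/2.8
= 2·143 + 123/18 + 18/2.8
= 286 + 6.83 + 6.43
= 299.26 mOsm/kg ≈ 299.3 mOsm/kg
Osmolar gap = measured − calculated = 354 − 299.3 = 54.7 mOsm/kg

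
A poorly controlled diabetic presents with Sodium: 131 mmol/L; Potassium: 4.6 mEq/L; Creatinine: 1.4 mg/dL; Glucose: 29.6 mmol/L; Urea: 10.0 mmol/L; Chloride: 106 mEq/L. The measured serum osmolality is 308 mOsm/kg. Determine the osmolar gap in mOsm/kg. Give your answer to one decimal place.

6.4 mOsm/kg

Calculated osmolality = 2·Na + glucose + urea
= 2·131 + 29.6 + 10
= 262 + 29.60 + 10
= 301.6 mOsm/kg ≈ 301.6 mOsm/kg
Osmolar gap = measured − calculated = 308 − 301.6 = 6.4 mOsm/kg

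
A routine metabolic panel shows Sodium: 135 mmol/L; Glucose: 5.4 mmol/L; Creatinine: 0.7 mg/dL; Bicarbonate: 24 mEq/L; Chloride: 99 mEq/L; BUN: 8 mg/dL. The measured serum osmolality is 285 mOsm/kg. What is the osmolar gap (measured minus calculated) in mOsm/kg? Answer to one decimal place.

6.7 mOsm/kg

Calculated osmolality = 2·Na + glucose + BUN/2.8
= 2·135 + 5.4 + 8/2.8
= 270 + 5.40 + 2.86
= 278.26 mOsm/kg ≈ 278.3 mOsm/kg
Osmolar gap = measured − calculated = 285 − 278.3 = 6.7 mOsm/kg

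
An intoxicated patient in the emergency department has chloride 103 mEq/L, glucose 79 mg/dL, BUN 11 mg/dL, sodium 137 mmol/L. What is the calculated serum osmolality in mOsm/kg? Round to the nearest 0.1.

282.3 mOsm/kg

Calculated osmolality = 2·Na + glucose/18 + BUN/2.8
= 2·137 + 79/18 + 11/2.8
= 274 + 4.39 + 3.93
= 282.32 mOsm/kg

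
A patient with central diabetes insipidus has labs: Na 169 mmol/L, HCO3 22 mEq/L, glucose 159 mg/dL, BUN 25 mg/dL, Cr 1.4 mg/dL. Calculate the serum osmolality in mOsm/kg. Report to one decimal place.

Calculated osmolality = 2·Na + glucose/18 + BUN/2.8
= 2·169 + 159/18 + 25/2.8
= 338 + 8.83 + 8.93
= 355.76 mOsm/kg

355.8 mOsm/kg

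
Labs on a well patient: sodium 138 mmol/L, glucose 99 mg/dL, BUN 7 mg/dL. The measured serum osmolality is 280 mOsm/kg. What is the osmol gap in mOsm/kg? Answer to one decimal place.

-4.0 mOsm/kg

Calculated osmolality = 2·Na + glucose/18 + BUN/2.8
= 2·138 + 99/18 + 7/2.8
= 276 + 5.50 + 2.50
= 284 mOsm/kg ≈ 284.0 mOsm/kg
Osmolar gap = measured − calculated = 280 − 284.0 = -4.0 mOsm/kg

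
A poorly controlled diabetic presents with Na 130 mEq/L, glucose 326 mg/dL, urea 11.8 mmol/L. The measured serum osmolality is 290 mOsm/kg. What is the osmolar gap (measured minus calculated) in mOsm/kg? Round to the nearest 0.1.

Calculated osmolality = 2·Na + glucose/18 + urea
= 2·130 + 326/18 + 11.8
= 260 + 18.11 + 11.80
= 289.91 mOsm/kg ≈ 289.9 mOsm/kg
Osmolar gap = measured − calculated = 290 − 289.9 = 0.1 mOsm/kg

0.1 mOsm/kg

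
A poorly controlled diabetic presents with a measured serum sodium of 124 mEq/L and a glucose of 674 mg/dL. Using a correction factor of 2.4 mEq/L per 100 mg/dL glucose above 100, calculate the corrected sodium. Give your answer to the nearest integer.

138 mEq/L

Corrected Na = measured Na + 2.4 · (glucose − 100)/100
= 124 + 2.4 · (674 − 100)/100
= 124 + 13.8
= 137.8 mEq/L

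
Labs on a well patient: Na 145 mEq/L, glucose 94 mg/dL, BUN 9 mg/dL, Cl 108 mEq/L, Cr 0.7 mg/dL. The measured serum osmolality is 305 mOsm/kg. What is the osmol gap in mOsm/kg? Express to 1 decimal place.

6.6 mOsm/kg

Calculated osmolality = 2·Na + glucose/18 + BUN/2.8
= 2·145 + 94/18 + 9/2.8
= 290 + 5.22 + 3.21
= 298.43 mOsm/kg ≈ 298.4 mOsm/kg
Osmolar gap = measured − calculated = 305 − 298.4 = 6.6 mOsm/kg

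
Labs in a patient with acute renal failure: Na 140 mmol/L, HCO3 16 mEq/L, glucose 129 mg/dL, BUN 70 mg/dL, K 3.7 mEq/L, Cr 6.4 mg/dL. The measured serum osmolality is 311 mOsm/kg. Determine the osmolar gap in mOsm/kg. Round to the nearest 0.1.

-1.2 mOsm/kg

Calculated osmolality = 2·Na + glucose/18 + BUN/2.8
= 2·140 + 129/18 + 70/2.8
= 280 + 7.17 + 25
= 312.17 mOsm/kg ≈ 312.2 mOsm/kg
Osmolar gap = measured − calculated = 311 − 312.2 = -1.2 mOsm/kg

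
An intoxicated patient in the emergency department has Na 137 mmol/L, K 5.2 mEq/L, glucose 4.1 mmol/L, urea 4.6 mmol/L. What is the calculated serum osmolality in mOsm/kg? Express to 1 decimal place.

Calculated osmolality = 2·Na + glucose + urea
= 2·137 + 4.1 + 4.6
= 274 + 4.10 + 4.60
= 282.7 mOsm/kg

282.7 mOsm/kg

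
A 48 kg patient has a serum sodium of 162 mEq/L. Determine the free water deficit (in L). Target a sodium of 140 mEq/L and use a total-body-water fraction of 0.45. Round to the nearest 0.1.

3.4 L

TBW = 0.45 · 48 = 21.6 L
Free water deficit = TBW · (Na/140 − 1)
= 21.6 · (162/140 − 1)
= 21.6 · 0.1571
= 3.39 L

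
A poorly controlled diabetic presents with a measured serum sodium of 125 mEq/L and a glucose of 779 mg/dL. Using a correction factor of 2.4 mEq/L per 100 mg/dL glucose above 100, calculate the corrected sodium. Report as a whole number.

Corrected Na = measured Na + 2.4 · (glucose − 100)/100
= 125 + 2.4 · (779 − 100)/100
= 125 + 16.3
= 141.3 mEq/L

141 mEq/L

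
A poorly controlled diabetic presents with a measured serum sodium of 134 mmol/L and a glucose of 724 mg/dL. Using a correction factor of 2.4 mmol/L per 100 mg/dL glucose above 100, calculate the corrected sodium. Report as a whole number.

Corrected Na = measured Na + 2.4 · (glucose − 100)/100
= 134 + 2.4 · (724 − 100)/100
= 134 + 15
= 149 mmol/L

149 mmol/L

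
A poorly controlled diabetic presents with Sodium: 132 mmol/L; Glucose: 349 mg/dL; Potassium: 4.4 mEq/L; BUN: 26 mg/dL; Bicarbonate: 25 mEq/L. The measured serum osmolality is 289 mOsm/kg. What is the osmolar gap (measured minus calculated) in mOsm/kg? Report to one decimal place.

Calculated osmolality = 2·Na + glucose/18 + BUN/2.8
= 2·132 + 349/18 + 26/2.8
= 264 + 19.39 + 9.29
= 292.68 mOsm/kg ≈ 292.7 mOsm/kg
Osmolar gap = measured − calculated = 289 − 292.7 = -3.7 mOsm/kg

-3.7 mOsm/kg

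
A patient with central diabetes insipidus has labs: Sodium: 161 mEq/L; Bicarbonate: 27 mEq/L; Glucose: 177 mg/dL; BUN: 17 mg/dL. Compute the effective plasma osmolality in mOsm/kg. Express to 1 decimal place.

331.8 mOsm/kg

Effective osmolality excludes urea (freely permeant across cell membranes):
2·Na + glucose/18
= 2·161 + 177/18
= 322 + 9.83
= 331.83 mOsm/kg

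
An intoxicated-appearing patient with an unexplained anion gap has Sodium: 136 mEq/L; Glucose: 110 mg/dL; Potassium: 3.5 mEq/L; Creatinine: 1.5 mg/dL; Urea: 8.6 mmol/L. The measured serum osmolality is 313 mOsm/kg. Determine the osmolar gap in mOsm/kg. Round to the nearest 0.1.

26.3 mOsm/kg

Calculated osmolality = 2·Na + glucose/18 + urea
= 2·136 + 110/18 + 8.6
= 272 + 6.11 + 8.60
= 286.71 mOsm/kg ≈ 286.7 mOsm/kg
Osmolar gap = measured − calculated = 313 − 286.7 = 26.3 mOsm/kg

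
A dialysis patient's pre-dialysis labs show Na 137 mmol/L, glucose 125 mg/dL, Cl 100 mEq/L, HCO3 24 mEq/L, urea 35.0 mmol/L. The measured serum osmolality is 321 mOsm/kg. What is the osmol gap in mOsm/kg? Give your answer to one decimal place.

5.1 mOsm/kg

Calculated osmolality = 2·Na + glucose/18 + urea
= 2·137 + 125/18 + 35
= 274 + 6.94 + 35
= 315.94 mOsm/kg ≈ 315.9 mOsm/kg
Osmolar gap = measured − calculated = 321 − 315.9 = 5.1 mOsm/kg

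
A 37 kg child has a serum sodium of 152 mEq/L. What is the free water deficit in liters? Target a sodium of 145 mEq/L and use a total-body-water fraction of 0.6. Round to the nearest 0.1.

1.1 L

TBW = 0.6 · 37 = 22.2 L
Free water deficit = TBW · (Na/145 − 1)
= 22.2 · (152/145 − 1)
= 22.2 · 0.0483
= 1.07 L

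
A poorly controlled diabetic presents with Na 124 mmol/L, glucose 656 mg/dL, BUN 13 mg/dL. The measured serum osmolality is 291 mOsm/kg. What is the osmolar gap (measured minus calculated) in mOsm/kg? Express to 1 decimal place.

1.9 mOsm/kg

Calculated osmolality = 2·Na + glucose/18 + BUN/2.8
= 2·124 + 656/18 + 13/2.8
= 248 + 36.44 + 4.64
= 289.08 mOsm/kg ≈ 289.1 mOsm/kg
Osmolar gap = measured − calculated = 291 − 289.1 = 1.9 mOsm/kg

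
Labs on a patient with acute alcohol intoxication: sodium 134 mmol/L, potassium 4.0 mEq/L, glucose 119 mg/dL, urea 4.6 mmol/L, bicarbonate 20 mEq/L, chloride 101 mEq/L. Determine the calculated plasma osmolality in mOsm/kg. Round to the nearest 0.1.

279.2 mOsm/kg

Calculated osmolality = 2·Na + glucose/18 + urea
= 2·134 + 119/18 + 4.6
= 268 + 6.61 + 4.60
= 279.21 mOsm/kg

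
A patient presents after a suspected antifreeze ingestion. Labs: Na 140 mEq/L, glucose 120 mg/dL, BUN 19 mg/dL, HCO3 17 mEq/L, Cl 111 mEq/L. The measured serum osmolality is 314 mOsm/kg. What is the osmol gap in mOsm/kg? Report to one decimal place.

Calculated osmolality = 2·Na + glucose/18 + BUN/2.8
= 2·140 + 120/18 + 19/2.8
= 280 + 6.67 + 6.79
= 293.46 mOsm/kg ≈ 293.5 mOsm/kg
Osmolar gap = measured − calculated = 314 − 293.5 = 20.5 mOsm/kg

20.5 mOsm/kg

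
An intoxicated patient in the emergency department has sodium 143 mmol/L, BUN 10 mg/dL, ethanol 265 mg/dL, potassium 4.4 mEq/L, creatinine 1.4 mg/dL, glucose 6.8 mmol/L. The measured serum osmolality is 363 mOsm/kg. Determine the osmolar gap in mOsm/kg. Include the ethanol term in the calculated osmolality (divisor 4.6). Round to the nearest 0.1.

Calculated osmolality = 2·Na + glucose + BUN/2.8 + ethanol/4.6
= 2·143 + 6.8 + 10/2.8 + 265/4.6
= 286 + 6.80 + 3.57 + 57.61
= 353.98 mOsm/kg ≈ 354.0 mOsm/kg
Osmolar gap = measured − calculated = 363 − 354.0 = 9.0 mOsm/kg

9.0 mOsm/kg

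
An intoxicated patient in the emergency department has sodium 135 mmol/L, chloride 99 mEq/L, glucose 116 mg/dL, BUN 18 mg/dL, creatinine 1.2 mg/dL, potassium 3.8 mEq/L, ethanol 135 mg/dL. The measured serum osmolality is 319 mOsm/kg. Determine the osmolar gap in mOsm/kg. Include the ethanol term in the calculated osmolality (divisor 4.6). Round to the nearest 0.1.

6.8 mOsm/kg

Calculated osmolality = 2·Na + glucose/18 + BUN/2.8 + ethanol/4.6
= 2·135 + 116/18 + 18/2.8 + 135/4.6
= 270 + 6.44 + 6.43 + 29.35
= 312.22 mOsm/kg ≈ 312.2 mOsm/kg
Osmolar gap = measured − calculated = 319 − 312.2 = 6.8 mOsm/kg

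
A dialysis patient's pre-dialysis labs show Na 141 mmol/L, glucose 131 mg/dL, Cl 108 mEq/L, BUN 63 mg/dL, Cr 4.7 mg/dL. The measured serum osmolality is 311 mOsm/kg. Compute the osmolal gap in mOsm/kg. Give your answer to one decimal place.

-0.8 mOsm/kg

Calculated osmolality = 2·Na + glucose/18 + BUN/2.8
= 2·141 + 131/18 + 63/2.8
= 282 + 7.28 + 22.50
= 311.78 mOsm/kg ≈ 311.8 mOsm/kg
Osmolar gap = measured − calculated = 311 − 311.8 = -0.8 mOsm/kg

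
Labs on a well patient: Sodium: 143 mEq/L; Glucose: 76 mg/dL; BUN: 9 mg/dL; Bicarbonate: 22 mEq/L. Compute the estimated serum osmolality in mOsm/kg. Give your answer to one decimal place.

293.4 mOsm/kg

Calculated osmolality = 2·Na + glucose/18 + BUN/2.8
= 2·143 + 76/18 + 9/2.8
= 286 + 4.22 + 3.21
= 293.43 mOsm/kg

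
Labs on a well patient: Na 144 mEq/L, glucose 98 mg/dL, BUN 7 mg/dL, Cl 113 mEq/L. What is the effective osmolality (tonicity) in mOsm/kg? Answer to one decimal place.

293.4 mOsm/kg

Effective osmolality excludes urea (freely permeant across cell membranes):
2·Na + glucose/18
= 2·144 + 98/18
= 288 + 5.44
= 293.44 mOsm/kg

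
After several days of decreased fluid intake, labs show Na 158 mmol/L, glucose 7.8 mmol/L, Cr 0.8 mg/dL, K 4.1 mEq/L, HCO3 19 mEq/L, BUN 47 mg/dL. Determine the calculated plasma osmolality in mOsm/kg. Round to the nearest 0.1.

Calculated osmolality = 2·Na + glucose + BUN/2.8
= 2·158 + 7.8 + 47/2.8
= 316 + 7.80 + 16.79
= 340.59 mOsm/kg

340.6 mOsm/kg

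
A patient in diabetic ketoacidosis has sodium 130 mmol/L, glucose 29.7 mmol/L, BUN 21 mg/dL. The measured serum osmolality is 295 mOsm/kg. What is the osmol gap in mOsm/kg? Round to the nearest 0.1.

Calculated osmolality = 2·Na + glucose + BUN/2.8
= 2·130 + 29.7 + 21/2.8
= 260 + 29.70 + 7.50
= 297.2 mOsm/kg ≈ 297.2 mOsm/kg
Osmolar gap = measured − calculated = 295 − 297.2 = -2.2 mOsm/kg

-2.2 mOsm/kg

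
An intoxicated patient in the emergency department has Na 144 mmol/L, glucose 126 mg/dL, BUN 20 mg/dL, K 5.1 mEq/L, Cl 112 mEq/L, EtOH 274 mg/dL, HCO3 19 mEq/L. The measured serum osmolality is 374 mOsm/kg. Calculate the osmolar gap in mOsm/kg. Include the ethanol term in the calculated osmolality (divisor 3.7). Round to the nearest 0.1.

Calculated osmolality = 2·Na + glucose/18 + BUN/2.8 + ethanol/3.7
= 2·144 + 126/18 + 20/2.8 + 274/3.7
= 288 + 7 + 7.14 + 74.05
= 376.19 mOsm/kg ≈ 376.2 mOsm/kg
Osmolar gap = measured − calculated = 374 − 376.2 = -2.2 mOsm/kg

-2.2 mOsm/kg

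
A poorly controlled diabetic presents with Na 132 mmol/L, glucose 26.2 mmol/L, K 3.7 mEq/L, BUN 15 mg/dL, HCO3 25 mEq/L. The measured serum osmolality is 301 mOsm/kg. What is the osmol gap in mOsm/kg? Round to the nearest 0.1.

5.4 mOsm/kg

Calculated osmolality = 2·Na + glucose + BUN/2.8
= 2·132 + 26.2 + 15/2.8
= 264 + 26.20 + 5.36
= 295.56 mOsm/kg ≈ 295.6 mOsm/kg
Osmolar gap = measured − calculated = 301 − 295.6 = 5.4 mOsm/kg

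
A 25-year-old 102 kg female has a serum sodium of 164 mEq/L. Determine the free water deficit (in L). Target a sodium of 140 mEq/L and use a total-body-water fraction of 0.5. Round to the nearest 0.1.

8.7 L

TBW = 0.5 · 102 = 51 L
Free water deficit = TBW · (Na/140 − 1)
= 51 · (164/140 − 1)
= 51 · 0.1714
= 8.74 L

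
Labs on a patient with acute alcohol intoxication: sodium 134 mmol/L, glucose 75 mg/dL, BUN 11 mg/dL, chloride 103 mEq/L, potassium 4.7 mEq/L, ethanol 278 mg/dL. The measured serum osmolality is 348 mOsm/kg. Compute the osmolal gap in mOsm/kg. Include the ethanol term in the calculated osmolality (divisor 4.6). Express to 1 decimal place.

Calculated osmolality = 2·Na + glucose/18 + BUN/2.8 + ethanol/4.6
= 2·134 + 75/18 + 11/2.8 + 278/4.6
= 268 + 4.17 + 3.93 + 60.43
= 336.53 mOsm/kg ≈ 336.5 mOsm/kg
Osmolar gap = measured − calculated = 348 − 336.5 = 11.5 mOsm/kg

11.5 mOsm/kg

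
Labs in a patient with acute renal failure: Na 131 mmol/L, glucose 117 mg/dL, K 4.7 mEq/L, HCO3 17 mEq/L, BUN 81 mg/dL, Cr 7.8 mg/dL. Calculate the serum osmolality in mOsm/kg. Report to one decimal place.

297.4 mOsm/kg

Calculated osmolality = 2·Na + glucose/18 + BUN/2.8
= 2·131 + 117/18 + 81/2.8
= 262 + 6.50 + 28.93
= 297.43 mOsm/kg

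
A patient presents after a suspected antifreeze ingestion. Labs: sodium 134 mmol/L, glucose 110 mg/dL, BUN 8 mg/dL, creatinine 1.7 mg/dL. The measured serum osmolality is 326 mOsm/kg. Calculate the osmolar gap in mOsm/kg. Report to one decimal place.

49.0 mOsm/kg

Calculated osmolality = 2·Na + glucose/18 + BUN/2.8
= 2·134 + 110/18 + 8/2.8
= 268 + 6.11 + 2.86
= 276.97 mOsm/kg ≈ 277.0 mOsm/kg
Osmolar gap = measured − calculated = 326 − 277.0 = 49.0 mOsm/kg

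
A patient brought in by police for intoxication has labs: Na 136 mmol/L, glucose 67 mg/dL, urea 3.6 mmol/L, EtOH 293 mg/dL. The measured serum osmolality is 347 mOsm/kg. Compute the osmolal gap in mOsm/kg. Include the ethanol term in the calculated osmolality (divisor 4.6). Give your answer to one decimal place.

Calculated osmolality = 2·Na + glucose/18 + urea + ethanol/4.6
= 2·136 + 67/18 + 3.6 + 293/4.6
= 272 + 3.72 + 3.60 + 63.70
= 343.02 mOsm/kg ≈ 343.0 mOsm/kg
Osmolar gap = measured − calculated = 347 − 343.0 = 4.0 mOsm/kg

4.0 mOsm/kg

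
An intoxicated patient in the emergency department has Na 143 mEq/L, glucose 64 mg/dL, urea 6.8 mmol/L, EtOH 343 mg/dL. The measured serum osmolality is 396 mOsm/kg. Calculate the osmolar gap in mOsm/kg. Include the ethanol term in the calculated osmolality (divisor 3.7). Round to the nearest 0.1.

6.9 mOsm/kg

Calculated osmolality = 2·Na + glucose/18 + urea + ethanol/3.7
= 2·143 + 64/18 + 6.8 + 343/3.7
= 286 + 3.56 + 6.80 + 92.70
= 389.06 mOsm/kg ≈ 389.1 mOsm/kg
Osmolar gap = measured − calculated = 396 − 389.1 = 6.9 mOsm/kg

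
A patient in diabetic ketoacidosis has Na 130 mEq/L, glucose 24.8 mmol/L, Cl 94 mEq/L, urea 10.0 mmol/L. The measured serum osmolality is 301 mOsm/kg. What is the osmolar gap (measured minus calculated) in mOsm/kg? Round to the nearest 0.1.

6.2 mOsm/kg

Calculated osmolality = 2·Na + glucose + urea
= 2·130 + 24.8 + 10
= 260 + 24.80 + 10
= 294.8 mOsm/kg ≈ 294.8 mOsm/kg
Osmolar gap = measured − calculated = 301 − 294.8 = 6.2 mOsm/kg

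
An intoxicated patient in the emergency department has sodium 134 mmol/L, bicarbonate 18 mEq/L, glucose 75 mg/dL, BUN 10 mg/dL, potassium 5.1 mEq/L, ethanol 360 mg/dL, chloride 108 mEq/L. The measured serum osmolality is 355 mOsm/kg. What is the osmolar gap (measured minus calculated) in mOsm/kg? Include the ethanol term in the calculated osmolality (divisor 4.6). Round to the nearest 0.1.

1.0 mOsm/kg

Calculated osmolality = 2·Na + glucose/18 + BUN/2.8 + ethanol/4.6
= 2·134 + 75/18 + 10/2.8 + 360/4.6
= 268 + 4.17 + 3.57 + 78.26
= 354 mOsm/kg ≈ 354.0 mOsm/kg
Osmolar gap = measured − calculated = 355 − 354.0 = 1.0 mOsm/kg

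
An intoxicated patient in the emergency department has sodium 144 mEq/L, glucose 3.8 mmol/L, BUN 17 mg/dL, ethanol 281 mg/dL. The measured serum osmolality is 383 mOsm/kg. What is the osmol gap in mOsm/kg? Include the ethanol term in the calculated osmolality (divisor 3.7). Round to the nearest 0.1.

9.2 mOsm/kg

Calculated osmolality = 2·Na + glucose + BUN/2.8 + ethanol/3.7
= 2·144 + 3.8 + 17/2.8 + 281/3.7
= 288 + 3.80 + 6.07 + 75.95
= 373.82 mOsm/kg ≈ 373.8 mOsm/kg
Osmolar gap = measured − calculated = 383 − 373.8 = 9.2 mOsm/kg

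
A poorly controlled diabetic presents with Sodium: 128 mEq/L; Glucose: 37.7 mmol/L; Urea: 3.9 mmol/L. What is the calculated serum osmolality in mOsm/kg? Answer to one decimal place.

Calculated osmolality = 2·Na + glucose + urea
= 2·128 + 37.7 + 3.9
= 256 + 37.70 + 3.90
= 297.6 mOsm/kg

297.6 mOsm/kg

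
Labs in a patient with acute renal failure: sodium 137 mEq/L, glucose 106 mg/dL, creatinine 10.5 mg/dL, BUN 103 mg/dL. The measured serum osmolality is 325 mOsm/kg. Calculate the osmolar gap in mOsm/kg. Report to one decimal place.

Calculated osmolality = 2·Na + glucose/18 + BUN/2.8
= 2·137 + 106/18 + 103/2.8
= 274 + 5.89 + 36.79
= 316.68 mOsm/kg ≈ 316.7 mOsm/kg
Osmolar gap = measured − calculated = 325 − 316.7 = 8.3 mOsm/kg

8.3 mOsm/kg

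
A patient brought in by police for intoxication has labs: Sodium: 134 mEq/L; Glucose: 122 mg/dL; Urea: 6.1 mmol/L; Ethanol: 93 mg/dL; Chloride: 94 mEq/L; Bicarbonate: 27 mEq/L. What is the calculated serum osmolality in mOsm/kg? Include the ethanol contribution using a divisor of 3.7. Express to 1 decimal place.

306.0 mOsm/kg

Calculated osmolality = 2·Na + glucose/18 + urea + ethanol/3.7
= 2·134 + 122/18 + 6.1 + 93/3.7
= 268 + 6.78 + 6.10 + 25.14
= 306.02 mOsm/kg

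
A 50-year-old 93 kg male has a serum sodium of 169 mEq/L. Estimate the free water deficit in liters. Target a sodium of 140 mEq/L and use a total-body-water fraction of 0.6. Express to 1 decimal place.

TBW = 0.6 · 93 = 55.8 L
Free water deficit = TBW · (Na/140 − 1)
= 55.8 · (169/140 − 1)
= 55.8 · 0.2071
= 11.56 L

11.6 L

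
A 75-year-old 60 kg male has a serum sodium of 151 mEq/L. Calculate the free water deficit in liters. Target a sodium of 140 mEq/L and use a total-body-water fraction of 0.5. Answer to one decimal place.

2.4 L

TBW = 0.5 · 60 = 30 L
Free water deficit = TBW · (Na/140 − 1)
= 30 · (151/140 − 1)
= 30 · 0.0786
= 2.36 L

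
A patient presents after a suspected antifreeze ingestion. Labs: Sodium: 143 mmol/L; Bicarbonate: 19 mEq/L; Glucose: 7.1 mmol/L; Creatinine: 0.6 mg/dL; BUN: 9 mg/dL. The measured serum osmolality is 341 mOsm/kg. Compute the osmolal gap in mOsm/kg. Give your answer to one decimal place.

Calculated osmolality = 2·Na + glucose + BUN/2.8
= 2·143 + 7.1 + 9/2.8
= 286 + 7.10 + 3.21
= 296.31 mOsm/kg ≈ 296.3 mOsm/kg
Osmolar gap = measured − calculated = 341 − 296.3 = 44.7 mOsm/kg

44.7 mOsm/kg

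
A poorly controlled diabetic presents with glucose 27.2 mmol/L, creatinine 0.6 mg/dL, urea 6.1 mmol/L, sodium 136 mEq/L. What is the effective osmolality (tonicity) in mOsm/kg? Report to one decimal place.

299.2 mOsm/kg

Effective osmolality excludes urea (freely permeant across cell membranes):
2·Na + glucose
= 2·136 + 27.2
= 272 + 27.2
= 299.2 mOsm/kg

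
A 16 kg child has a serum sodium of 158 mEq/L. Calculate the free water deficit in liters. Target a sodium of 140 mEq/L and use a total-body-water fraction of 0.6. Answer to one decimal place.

1.2 L

TBW = 0.6 · 16 = 9.6 L
Free water deficit = TBW · (Na/140 − 1)
= 9.6 · (158/140 − 1)
= 9.6 · 0.1286
= 1.23 L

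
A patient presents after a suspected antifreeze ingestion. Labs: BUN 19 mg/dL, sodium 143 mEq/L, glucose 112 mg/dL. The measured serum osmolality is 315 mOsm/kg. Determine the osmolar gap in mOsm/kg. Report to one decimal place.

Calculated osmolality = 2·Na + glucose/18 + BUN/2.8
= 2·143 + 112/18 + 19/2.8
= 286 + 6.22 + 6.79
= 299.01 mOsm/kg ≈ 299.0 mOsm/kg
Osmolar gap = measured − calculated = 315 − 299.0 = 16.0 mOsm/kg

16.0 mOsm/kg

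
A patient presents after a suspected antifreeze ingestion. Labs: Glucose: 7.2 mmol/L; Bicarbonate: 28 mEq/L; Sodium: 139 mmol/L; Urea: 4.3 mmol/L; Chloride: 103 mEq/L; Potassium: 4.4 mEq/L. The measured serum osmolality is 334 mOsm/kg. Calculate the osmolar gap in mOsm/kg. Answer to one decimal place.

44.5 mOsm/kg

Calculated osmolality = 2·Na + glucose + urea
= 2·139 + 7.2 + 4.3
= 278 + 7.20 + 4.30
= 289.5 mOsm/kg ≈ 289.5 mOsm/kg
Osmolar gap = measured − calculated = 334 − 289.5 = 44.5 mOsm/kg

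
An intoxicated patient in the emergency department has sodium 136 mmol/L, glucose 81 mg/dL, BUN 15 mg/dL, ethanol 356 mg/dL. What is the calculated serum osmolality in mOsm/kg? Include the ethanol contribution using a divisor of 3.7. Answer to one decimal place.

Calculated osmolality = 2·Na + glucose/18 + BUN/2.8 + ethanol/3.7
= 2·136 + 81/18 + 15/2.8 + 356/3.7
= 272 + 4.50 + 5.36 + 96.22
= 378.08 mOsm/kg

378.1 mOsm/kg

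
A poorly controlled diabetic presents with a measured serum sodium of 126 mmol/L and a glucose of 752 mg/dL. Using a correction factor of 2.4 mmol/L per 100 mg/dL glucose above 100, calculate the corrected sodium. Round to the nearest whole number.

Corrected Na = measured Na + 2.4 · (glucose − 100)/100
= 126 + 2.4 · (752 − 100)/100
= 126 + 15.6
= 141.6 mmol/L

142 mmol/L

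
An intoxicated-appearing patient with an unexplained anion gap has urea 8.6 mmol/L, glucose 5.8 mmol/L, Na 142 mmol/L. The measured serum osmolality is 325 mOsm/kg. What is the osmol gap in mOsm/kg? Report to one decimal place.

26.6 mOsm/kg

Calculated osmolality = 2·Na + glucose + urea
= 2·142 + 5.8 + 8.6
= 284 + 5.80 + 8.60
= 298.4 mOsm/kg ≈ 298.4 mOsm/kg
Osmolar gap = measured − calculated = 325 − 298.4 = 26.6 mOsm/kg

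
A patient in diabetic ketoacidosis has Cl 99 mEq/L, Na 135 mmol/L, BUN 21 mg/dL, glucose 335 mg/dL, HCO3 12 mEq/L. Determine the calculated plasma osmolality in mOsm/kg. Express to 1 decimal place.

296.1 mOsm/kg

Calculated osmolality = 2·Na + glucose/18 + BUN/2.8
= 2·135 + 335/18 + 21/2.8
= 270 + 18.61 + 7.50
= 296.11 mOsm/kg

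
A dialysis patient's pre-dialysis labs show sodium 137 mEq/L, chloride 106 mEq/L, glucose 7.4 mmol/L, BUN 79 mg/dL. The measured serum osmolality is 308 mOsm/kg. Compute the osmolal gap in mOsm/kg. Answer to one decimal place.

Calculated osmolality = 2·Na + glucose + BUN/2.8
= 2·137 + 7.4 + 79/2.8
= 274 + 7.40 + 28.21
= 309.61 mOsm/kg ≈ 309.6 mOsm/kg
Osmolar gap = measured − calculated = 308 − 309.6 = -1.6 mOsm/kg

-1.6 mOsm/kg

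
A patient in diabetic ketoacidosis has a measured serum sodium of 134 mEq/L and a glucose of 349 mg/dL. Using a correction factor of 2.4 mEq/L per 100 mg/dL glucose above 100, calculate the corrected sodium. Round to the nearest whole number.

140 mEq/L

Corrected Na = measured Na + 2.4 · (glucose − 100)/100
= 134 + 2.4 · (349 − 100)/100
= 134 + 6
= 140 mEq/L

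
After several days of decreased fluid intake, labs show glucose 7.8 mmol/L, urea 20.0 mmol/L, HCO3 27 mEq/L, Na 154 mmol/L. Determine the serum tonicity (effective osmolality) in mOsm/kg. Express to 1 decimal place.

Effective osmolality excludes urea (freely permeant across cell membranes):
2·Na + glucose
= 2·154 + 7.8
= 308 + 7.8
= 315.8 mOsm/kg

315.8 mOsm/kg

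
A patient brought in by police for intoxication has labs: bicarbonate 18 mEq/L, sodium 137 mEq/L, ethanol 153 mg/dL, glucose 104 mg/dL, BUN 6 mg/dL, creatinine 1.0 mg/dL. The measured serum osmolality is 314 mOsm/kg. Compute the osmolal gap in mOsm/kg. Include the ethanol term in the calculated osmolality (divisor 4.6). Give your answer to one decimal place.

-1.2 mOsm/kg

Calculated osmolality = 2·Na + glucose/18 + BUN/2.8 + ethanol/4.6
= 2·137 + 104/18 + 6/2.8 + 153/4.6
= 274 + 5.78 + 2.14 + 33.26
= 315.18 mOsm/kg ≈ 315.2 mOsm/kg
Osmolar gap = measured − calculated = 314 − 315.2 = -1.2 mOsm/kg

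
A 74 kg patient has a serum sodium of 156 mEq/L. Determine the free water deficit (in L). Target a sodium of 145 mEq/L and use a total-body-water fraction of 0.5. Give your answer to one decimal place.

2.8 L

TBW = 0.5 · 74 = 37 L
Free water deficit = TBW · (Na/145 − 1)
= 37 · (156/145 − 1)
= 37 · 0.0759
= 2.81 L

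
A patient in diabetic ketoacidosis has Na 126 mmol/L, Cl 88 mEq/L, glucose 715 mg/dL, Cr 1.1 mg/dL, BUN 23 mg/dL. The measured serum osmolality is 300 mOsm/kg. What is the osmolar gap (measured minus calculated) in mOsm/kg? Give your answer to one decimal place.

Calculated osmolality = 2·Na + glucose/18 + BUN/2.8
= 2·126 + 715/18 + 23/2.8
= 252 + 39.72 + 8.21
= 299.93 mOsm/kg ≈ 299.9 mOsm/kg
Osmolar gap = measured − calculated = 300 − 299.9 = 0.1 mOsm/kg

0.1 mOsm/kg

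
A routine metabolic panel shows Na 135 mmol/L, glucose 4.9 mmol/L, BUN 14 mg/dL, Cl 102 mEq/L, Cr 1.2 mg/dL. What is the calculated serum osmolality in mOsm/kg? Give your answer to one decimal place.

279.9 mOsm/kg

Calculated osmolality = 2·Na + glucose + BUN/2.8
= 2·135 + 4.9 + 14/2.8
= 270 + 4.90 + 5
= 279.9 mOsm/kg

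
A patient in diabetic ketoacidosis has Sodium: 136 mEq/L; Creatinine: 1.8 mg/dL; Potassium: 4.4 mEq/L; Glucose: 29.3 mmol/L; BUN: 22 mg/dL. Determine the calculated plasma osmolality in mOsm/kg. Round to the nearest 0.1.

Calculated osmolality = 2·Na + glucose + BUN/2.8
= 2·136 + 29.3 + 22/2.8
= 272 + 29.30 + 7.86
= 309.16 mOsm/kg

309.2 mOsm/kg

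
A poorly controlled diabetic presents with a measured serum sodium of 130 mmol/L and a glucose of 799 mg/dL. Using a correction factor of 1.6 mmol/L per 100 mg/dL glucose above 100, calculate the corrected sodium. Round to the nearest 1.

Corrected Na = measured Na + 1.6 · (glucose − 100)/100
= 130 + 1.6 · (799 − 100)/100
= 130 + 11.2
= 141.2 mmol/L

141 mmol/L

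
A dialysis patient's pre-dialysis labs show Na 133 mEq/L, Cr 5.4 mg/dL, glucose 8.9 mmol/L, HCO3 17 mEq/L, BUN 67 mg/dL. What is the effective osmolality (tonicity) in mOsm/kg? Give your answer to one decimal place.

Effective osmolality excludes urea (freely permeant across cell membranes):
2·Na + glucose
= 2·133 + 8.9
= 266 + 8.9
= 274.9 mOsm/kg

274.9 mOsm/kg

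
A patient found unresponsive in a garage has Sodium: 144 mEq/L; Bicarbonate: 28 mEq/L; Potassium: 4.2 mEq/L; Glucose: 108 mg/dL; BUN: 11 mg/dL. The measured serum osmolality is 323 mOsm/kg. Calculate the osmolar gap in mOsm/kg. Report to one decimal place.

Calculated osmolality = 2·Na + glucose/18 + BUN/2.8
= 2·144 + 108/18 + 11/2.8
= 288 + 6 + 3.93
= 297.93 mOsm/kg ≈ 297.9 mOsm/kg
Osmolar gap = measured − calculated = 323 − 297.9 = 25.1 mOsm/kg

25.1 mOsm/kg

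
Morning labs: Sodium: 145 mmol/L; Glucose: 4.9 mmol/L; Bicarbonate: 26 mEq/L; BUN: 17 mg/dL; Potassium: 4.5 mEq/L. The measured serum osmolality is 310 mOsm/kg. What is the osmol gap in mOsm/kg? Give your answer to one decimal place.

Calculated osmolality = 2·Na + glucose + BUN/2.8
= 2·145 + 4.9 + 17/2.8
= 290 + 4.90 + 6.07
= 300.97 mOsm/kg ≈ 301.0 mOsm/kg
Osmolar gap = measured − calculated = 310 − 301.0 = 9.0 mOsm/kg

9.0 mOsm/kg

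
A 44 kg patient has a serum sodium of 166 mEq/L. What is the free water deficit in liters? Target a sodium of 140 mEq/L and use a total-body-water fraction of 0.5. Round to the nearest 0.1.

4.1 L

TBW = 0.5 · 44 = 22 L
Free water deficit = TBW · (Na/140 − 1)
= 22 · (166/140 − 1)
= 22 · 0.1857
= 4.09 L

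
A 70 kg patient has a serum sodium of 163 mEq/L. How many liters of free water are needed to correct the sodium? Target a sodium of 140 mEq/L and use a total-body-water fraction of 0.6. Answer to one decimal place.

6.9 L

TBW = 0.6 · 70 = 42 L
Free water deficit = TBW · (Na/140 − 1)
= 42 · (163/140 − 1)
= 42 · 0.1643
= 6.9 L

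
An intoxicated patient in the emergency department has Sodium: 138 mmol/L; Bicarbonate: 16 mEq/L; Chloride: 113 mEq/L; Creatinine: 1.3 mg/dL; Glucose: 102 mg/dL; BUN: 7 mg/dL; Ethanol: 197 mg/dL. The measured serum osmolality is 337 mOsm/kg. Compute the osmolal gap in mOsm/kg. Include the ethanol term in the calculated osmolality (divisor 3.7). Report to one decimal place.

-0.4 mOsm/kg

Calculated osmolality = 2·Na + glucose/18 + BUN/2.8 + ethanol/3.7
= 2·138 + 102/18 + 7/2.8 + 197/3.7
= 276 + 5.67 + 2.50 + 53.24
= 337.41 mOsm/kg ≈ 337.4 mOsm/kg
Osmolar gap = measured − calculated = 337 − 337.4 = -0.4 mOsm/kg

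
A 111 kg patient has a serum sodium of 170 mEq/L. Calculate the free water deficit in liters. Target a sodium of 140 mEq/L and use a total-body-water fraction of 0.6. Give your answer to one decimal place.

14.3 L

TBW = 0.6 · 111 = 66.6 L
Free water deficit = TBW · (Na/140 − 1)
= 66.6 · (170/140 − 1)
= 66.6 · 0.2143
= 14.27 L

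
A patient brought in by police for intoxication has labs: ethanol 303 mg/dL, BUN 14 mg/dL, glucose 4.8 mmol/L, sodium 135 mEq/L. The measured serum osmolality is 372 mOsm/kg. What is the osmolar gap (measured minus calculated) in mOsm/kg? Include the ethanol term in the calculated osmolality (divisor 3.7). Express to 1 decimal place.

10.3 mOsm/kg

Calculated osmolality = 2·Na + glucose + BUN/2.8 + ethanol/3.7
= 2·135 + 4.8 + 14/2.8 + 303/3.7
= 270 + 4.80 + 5 + 81.89
= 361.69 mOsm/kg ≈ 361.7 mOsm/kg
Osmolar gap = measured − calculated = 372 − 361.7 = 10.3 mOsm/kg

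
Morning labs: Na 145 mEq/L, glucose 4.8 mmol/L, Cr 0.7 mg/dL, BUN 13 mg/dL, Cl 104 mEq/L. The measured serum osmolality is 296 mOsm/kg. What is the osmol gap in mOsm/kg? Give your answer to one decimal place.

Calculated osmolality = 2·Na + glucose + BUN/2.8
= 2·145 + 4.8 + 13/2.8
= 290 + 4.80 + 4.64
= 299.44 mOsm/kg ≈ 299.4 mOsm/kg
Osmolar gap = measured − calculated = 296 − 299.4 = -3.4 mOsm/kg

-3.4 mOsm/kg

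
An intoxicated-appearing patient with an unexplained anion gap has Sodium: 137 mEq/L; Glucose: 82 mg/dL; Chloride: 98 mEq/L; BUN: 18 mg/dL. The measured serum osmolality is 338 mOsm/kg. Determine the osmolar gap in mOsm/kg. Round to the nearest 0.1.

Calculated osmolality = 2·Na + glucose/18 + BUN/2.8
= 2·137 + 82/18 + 18/2.8
= 274 + 4.56 + 6.43
= 284.99 mOsm/kg ≈ 285.0 mOsm/kg
Osmolar gap = measured − calculated = 338 − 285.0 = 53.0 mOsm/kg

53.0 mOsm/kg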